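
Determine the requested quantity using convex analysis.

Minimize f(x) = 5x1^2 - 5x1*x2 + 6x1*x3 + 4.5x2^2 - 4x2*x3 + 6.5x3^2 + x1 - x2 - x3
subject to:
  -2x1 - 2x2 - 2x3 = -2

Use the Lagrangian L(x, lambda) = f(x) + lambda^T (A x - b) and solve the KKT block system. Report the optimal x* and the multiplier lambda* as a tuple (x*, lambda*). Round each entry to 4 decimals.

Form the Lagrangian:
  L(x, lambda) = (1/2) x^T Q x + c^T x + lambda^T (A x - b)
Stationarity (grad_x L = 0): Q x + c + A^T lambda = 0.
Primal feasibility: A x = b.

This gives the KKT block system:
  [ Q   A^T ] [ x     ]   [-c ]
  [ A    0  ] [ lambda ] = [ b ]

Solving the linear system:
  x*      = (0.1633, 0.534, 0.3027)
  lambda* = (0.8895)
  f(x*)   = 0.5527

x* = (0.1633, 0.534, 0.3027), lambda* = (0.8895)


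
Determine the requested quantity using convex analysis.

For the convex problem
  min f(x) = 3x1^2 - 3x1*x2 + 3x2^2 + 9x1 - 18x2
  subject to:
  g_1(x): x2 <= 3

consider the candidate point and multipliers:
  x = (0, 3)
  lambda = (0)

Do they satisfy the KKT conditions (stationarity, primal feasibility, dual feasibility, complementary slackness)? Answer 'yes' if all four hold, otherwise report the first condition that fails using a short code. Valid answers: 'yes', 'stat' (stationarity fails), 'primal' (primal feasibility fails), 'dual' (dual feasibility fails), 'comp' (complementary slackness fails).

Gradient of f: grad f(x) = Q x + c = (0, 0)
Constraint values g_i(x) = a_i^T x - b_i:
  g_1((0, 3)) = 0
Stationarity residual: grad f(x) + sum_i lambda_i a_i = (0, 0)
  -> stationarity OK
Primal feasibility (all g_i <= 0): OK
Dual feasibility (all lambda_i >= 0): OK
Complementary slackness (lambda_i * g_i(x) = 0 for all i): OK

Verdict: yes, KKT holds.

yes


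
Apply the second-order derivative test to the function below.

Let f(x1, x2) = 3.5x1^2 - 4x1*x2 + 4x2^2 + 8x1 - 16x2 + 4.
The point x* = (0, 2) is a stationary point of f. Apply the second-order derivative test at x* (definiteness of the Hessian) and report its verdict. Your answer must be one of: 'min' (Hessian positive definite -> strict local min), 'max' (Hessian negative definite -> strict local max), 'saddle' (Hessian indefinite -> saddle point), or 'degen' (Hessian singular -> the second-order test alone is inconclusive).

Compute the Hessian H = grad^2 f:
  H = [[7, -4], [-4, 8]]
Verify stationarity: grad f(x*) = H x* + g = (0, 0).
Eigenvalues of H: 3.4689, 11.5311.
Both eigenvalues > 0, so H is positive definite -> x* is a strict local min.

min


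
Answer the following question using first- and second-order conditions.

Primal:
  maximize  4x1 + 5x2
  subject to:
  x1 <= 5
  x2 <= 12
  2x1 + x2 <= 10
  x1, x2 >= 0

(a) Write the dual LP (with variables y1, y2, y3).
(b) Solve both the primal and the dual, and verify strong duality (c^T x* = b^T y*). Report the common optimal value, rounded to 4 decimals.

The standard primal-dual pair for 'max c^T x s.t. A x <= b, x >= 0' is:
  Dual:  min b^T y  s.t.  A^T y >= c,  y >= 0.

So the dual LP is:
  minimize  5y1 + 12y2 + 10y3
  subject to:
    y1 + 2y3 >= 4
    y2 + y3 >= 5
    y1, y2, y3 >= 0

Solving the primal: x* = (0, 10).
  primal value c^T x* = 50.
Solving the dual: y* = (0, 0, 5).
  dual value b^T y* = 50.
Strong duality: c^T x* = b^T y*. Confirmed.

50


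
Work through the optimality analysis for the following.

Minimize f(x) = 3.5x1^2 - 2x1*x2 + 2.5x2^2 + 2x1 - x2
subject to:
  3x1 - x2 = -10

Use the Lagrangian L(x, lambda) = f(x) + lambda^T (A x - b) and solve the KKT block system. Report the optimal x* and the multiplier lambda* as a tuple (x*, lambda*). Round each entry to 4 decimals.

Form the Lagrangian:
  L(x, lambda) = (1/2) x^T Q x + c^T x + lambda^T (A x - b)
Stationarity (grad_x L = 0): Q x + c + A^T lambda = 0.
Primal feasibility: A x = b.

This gives the KKT block system:
  [ Q   A^T ] [ x     ]   [-c ]
  [ A    0  ] [ lambda ] = [ b ]

Solving the linear system:
  x*      = (-3.225, 0.325)
  lambda* = (7.075)
  f(x*)   = 31.9875

x* = (-3.225, 0.325), lambda* = (7.075)


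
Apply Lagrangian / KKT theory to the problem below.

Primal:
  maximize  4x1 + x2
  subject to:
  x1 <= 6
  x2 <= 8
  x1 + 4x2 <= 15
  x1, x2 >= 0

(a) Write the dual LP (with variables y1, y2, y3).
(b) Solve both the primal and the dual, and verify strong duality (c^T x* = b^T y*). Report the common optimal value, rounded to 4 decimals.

The standard primal-dual pair for 'max c^T x s.t. A x <= b, x >= 0' is:
  Dual:  min b^T y  s.t.  A^T y >= c,  y >= 0.

So the dual LP is:
  minimize  6y1 + 8y2 + 15y3
  subject to:
    y1 + y3 >= 4
    y2 + 4y3 >= 1
    y1, y2, y3 >= 0

Solving the primal: x* = (6, 2.25).
  primal value c^T x* = 26.25.
Solving the dual: y* = (3.75, 0, 0.25).
  dual value b^T y* = 26.25.
Strong duality: c^T x* = b^T y*. Confirmed.

26.25


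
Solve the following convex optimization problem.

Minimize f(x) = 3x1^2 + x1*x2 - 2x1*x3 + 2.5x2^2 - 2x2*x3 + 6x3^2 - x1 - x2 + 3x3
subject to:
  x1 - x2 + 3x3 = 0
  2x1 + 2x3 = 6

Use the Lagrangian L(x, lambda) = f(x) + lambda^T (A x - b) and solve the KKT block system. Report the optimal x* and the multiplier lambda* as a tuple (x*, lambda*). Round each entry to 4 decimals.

Form the Lagrangian:
  L(x, lambda) = (1/2) x^T Q x + c^T x + lambda^T (A x - b)
Stationarity (grad_x L = 0): Q x + c + A^T lambda = 0.
Primal feasibility: A x = b.

This gives the KKT block system:
  [ Q   A^T ] [ x     ]   [-c ]
  [ A    0  ] [ lambda ] = [ b ]

Solving the linear system:
  x*      = (3.1667, 2.6667, -0.1667)
  lambda* = (15.8333, -18.4167)
  f(x*)   = 52.0833

x* = (3.1667, 2.6667, -0.1667), lambda* = (15.8333, -18.4167)


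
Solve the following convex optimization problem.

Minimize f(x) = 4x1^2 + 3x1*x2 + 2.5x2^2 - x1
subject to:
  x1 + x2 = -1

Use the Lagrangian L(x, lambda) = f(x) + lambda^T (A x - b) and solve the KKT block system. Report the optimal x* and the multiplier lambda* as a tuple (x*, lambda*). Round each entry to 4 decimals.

Form the Lagrangian:
  L(x, lambda) = (1/2) x^T Q x + c^T x + lambda^T (A x - b)
Stationarity (grad_x L = 0): Q x + c + A^T lambda = 0.
Primal feasibility: A x = b.

This gives the KKT block system:
  [ Q   A^T ] [ x     ]   [-c ]
  [ A    0  ] [ lambda ] = [ b ]

Solving the linear system:
  x*      = (-0.1429, -0.8571)
  lambda* = (4.7143)
  f(x*)   = 2.4286

x* = (-0.1429, -0.8571), lambda* = (4.7143)


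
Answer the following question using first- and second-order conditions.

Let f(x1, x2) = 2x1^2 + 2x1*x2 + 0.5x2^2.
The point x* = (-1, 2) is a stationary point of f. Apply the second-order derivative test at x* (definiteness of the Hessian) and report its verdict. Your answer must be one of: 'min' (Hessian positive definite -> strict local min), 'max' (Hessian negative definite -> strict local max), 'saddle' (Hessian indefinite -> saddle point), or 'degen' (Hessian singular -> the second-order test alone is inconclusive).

Compute the Hessian H = grad^2 f:
  H = [[4, 2], [2, 1]]
Verify stationarity: grad f(x*) = H x* + g = (0, 0).
Eigenvalues of H: 0, 5.
H has a zero eigenvalue (singular; positive semidefinite but not definite), so H is neither positive definite, negative definite, nor indefinite. The second-order test alone is inconclusive -> degen.
(Indeed, f is constant along the null direction of H through x*, so x* is not a strict local extremum.)

degen


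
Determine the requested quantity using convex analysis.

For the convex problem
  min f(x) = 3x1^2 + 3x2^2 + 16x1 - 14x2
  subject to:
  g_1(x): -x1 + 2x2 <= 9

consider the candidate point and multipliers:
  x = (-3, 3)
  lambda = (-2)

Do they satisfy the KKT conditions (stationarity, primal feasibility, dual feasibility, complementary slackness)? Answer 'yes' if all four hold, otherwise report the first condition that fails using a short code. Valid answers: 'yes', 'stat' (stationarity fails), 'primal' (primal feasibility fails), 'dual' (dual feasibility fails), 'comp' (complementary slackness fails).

Gradient of f: grad f(x) = Q x + c = (-2, 4)
Constraint values g_i(x) = a_i^T x - b_i:
  g_1((-3, 3)) = 0
Stationarity residual: grad f(x) + sum_i lambda_i a_i = (0, 0)
  -> stationarity OK
Primal feasibility (all g_i <= 0): OK
Dual feasibility (all lambda_i >= 0): FAILS
Complementary slackness (lambda_i * g_i(x) = 0 for all i): OK

Verdict: the first failing condition is dual_feasibility -> dual.

dual


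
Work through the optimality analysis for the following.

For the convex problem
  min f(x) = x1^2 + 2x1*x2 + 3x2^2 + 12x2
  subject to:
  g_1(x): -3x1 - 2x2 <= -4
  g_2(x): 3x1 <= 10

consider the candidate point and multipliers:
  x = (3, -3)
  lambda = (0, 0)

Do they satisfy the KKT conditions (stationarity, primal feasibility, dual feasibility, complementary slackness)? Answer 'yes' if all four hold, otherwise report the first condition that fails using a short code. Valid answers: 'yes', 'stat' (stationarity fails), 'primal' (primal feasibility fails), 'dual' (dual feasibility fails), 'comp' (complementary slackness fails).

Gradient of f: grad f(x) = Q x + c = (0, 0)
Constraint values g_i(x) = a_i^T x - b_i:
  g_1((3, -3)) = 1
  g_2((3, -3)) = -1
Stationarity residual: grad f(x) + sum_i lambda_i a_i = (0, 0)
  -> stationarity OK
Primal feasibility (all g_i <= 0): FAILS
Dual feasibility (all lambda_i >= 0): OK
Complementary slackness (lambda_i * g_i(x) = 0 for all i): OK

Verdict: the first failing condition is primal_feasibility -> primal.

primal


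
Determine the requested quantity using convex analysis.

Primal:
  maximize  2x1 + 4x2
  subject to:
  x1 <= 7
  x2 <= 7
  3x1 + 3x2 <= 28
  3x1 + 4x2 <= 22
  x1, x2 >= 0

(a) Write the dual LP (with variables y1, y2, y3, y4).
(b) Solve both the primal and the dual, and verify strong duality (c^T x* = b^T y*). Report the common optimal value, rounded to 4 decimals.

The standard primal-dual pair for 'max c^T x s.t. A x <= b, x >= 0' is:
  Dual:  min b^T y  s.t.  A^T y >= c,  y >= 0.

So the dual LP is:
  minimize  7y1 + 7y2 + 28y3 + 22y4
  subject to:
    y1 + 3y3 + 3y4 >= 2
    y2 + 3y3 + 4y4 >= 4
    y1, y2, y3, y4 >= 0

Solving the primal: x* = (0, 5.5).
  primal value c^T x* = 22.
Solving the dual: y* = (0, 0, 0, 1).
  dual value b^T y* = 22.
Strong duality: c^T x* = b^T y*. Confirmed.

22


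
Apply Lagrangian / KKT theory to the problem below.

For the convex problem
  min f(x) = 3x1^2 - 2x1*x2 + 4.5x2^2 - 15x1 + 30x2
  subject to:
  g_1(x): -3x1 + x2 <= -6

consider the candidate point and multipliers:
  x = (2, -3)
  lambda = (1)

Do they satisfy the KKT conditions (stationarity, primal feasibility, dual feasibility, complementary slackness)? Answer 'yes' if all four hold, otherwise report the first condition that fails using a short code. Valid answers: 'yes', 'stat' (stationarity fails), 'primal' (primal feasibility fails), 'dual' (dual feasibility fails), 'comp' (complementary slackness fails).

Gradient of f: grad f(x) = Q x + c = (3, -1)
Constraint values g_i(x) = a_i^T x - b_i:
  g_1((2, -3)) = -3
Stationarity residual: grad f(x) + sum_i lambda_i a_i = (0, 0)
  -> stationarity OK
Primal feasibility (all g_i <= 0): OK
Dual feasibility (all lambda_i >= 0): OK
Complementary slackness (lambda_i * g_i(x) = 0 for all i): FAILS

Verdict: the first failing condition is complementary_slackness -> comp.

comp


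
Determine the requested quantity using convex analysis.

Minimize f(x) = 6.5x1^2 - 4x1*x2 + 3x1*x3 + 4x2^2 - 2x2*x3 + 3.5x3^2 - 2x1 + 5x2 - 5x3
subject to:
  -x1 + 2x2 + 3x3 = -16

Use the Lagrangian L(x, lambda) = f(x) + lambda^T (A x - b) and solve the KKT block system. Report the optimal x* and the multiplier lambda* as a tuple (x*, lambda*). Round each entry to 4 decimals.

Form the Lagrangian:
  L(x, lambda) = (1/2) x^T Q x + c^T x + lambda^T (A x - b)
Stationarity (grad_x L = 0): Q x + c + A^T lambda = 0.
Primal feasibility: A x = b.

This gives the KKT block system:
  [ Q   A^T ] [ x     ]   [-c ]
  [ A    0  ] [ lambda ] = [ b ]

Solving the linear system:
  x*      = (0.5445, -2.8605, -3.2448)
  lambda* = (6.7864)
  f(x*)   = 54.707

x* = (0.5445, -2.8605, -3.2448), lambda* = (6.7864)


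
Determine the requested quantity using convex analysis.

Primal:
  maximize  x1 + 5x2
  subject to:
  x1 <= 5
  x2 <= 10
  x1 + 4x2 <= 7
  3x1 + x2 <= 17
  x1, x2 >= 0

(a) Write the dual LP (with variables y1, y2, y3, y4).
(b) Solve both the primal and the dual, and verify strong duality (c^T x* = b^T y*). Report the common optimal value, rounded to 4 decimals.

The standard primal-dual pair for 'max c^T x s.t. A x <= b, x >= 0' is:
  Dual:  min b^T y  s.t.  A^T y >= c,  y >= 0.

So the dual LP is:
  minimize  5y1 + 10y2 + 7y3 + 17y4
  subject to:
    y1 + y3 + 3y4 >= 1
    y2 + 4y3 + y4 >= 5
    y1, y2, y3, y4 >= 0

Solving the primal: x* = (0, 1.75).
  primal value c^T x* = 8.75.
Solving the dual: y* = (0, 0, 1.25, 0).
  dual value b^T y* = 8.75.
Strong duality: c^T x* = b^T y*. Confirmed.

8.75


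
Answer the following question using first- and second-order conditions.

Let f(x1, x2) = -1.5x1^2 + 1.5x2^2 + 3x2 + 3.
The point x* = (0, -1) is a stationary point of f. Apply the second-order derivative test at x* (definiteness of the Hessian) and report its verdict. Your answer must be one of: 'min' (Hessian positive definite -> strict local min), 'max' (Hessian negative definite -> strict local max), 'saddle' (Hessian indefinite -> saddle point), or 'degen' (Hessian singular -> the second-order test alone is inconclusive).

Compute the Hessian H = grad^2 f:
  H = [[-3, 0], [0, 3]]
Verify stationarity: grad f(x*) = H x* + g = (0, 0).
Eigenvalues of H: -3, 3.
Eigenvalues have mixed signs, so H is indefinite -> x* is a saddle point.

saddle


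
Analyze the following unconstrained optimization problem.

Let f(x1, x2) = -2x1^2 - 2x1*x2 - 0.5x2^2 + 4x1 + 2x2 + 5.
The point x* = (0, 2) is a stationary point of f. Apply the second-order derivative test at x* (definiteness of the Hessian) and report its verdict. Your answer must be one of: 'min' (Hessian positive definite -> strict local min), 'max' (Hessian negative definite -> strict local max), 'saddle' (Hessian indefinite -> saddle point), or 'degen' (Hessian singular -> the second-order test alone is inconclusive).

Compute the Hessian H = grad^2 f:
  H = [[-4, -2], [-2, -1]]
Verify stationarity: grad f(x*) = H x* + g = (0, 0).
Eigenvalues of H: -5, 0.
H has a zero eigenvalue (singular; negative semidefinite but not definite), so H is neither positive definite, negative definite, nor indefinite. The second-order test alone is inconclusive -> degen.
(Indeed, f is constant along the null direction of H through x*, so x* is not a strict local extremum.)

degen


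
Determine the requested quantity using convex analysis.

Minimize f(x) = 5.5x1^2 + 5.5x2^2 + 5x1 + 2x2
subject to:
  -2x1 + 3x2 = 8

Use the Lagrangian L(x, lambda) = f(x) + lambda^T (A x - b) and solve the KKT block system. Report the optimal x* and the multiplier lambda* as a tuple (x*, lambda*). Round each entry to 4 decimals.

Form the Lagrangian:
  L(x, lambda) = (1/2) x^T Q x + c^T x + lambda^T (A x - b)
Stationarity (grad_x L = 0): Q x + c + A^T lambda = 0.
Primal feasibility: A x = b.

This gives the KKT block system:
  [ Q   A^T ] [ x     ]   [-c ]
  [ A    0  ] [ lambda ] = [ b ]

Solving the linear system:
  x*      = (-1.6294, 1.5804)
  lambda* = (-6.4615)
  f(x*)   = 23.3531

x* = (-1.6294, 1.5804), lambda* = (-6.4615)


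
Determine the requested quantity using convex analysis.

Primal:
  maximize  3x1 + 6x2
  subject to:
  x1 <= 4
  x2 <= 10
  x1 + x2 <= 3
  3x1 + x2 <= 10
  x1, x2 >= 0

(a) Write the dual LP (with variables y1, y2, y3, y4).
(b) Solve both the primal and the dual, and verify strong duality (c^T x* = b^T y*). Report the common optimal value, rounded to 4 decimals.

The standard primal-dual pair for 'max c^T x s.t. A x <= b, x >= 0' is:
  Dual:  min b^T y  s.t.  A^T y >= c,  y >= 0.

So the dual LP is:
  minimize  4y1 + 10y2 + 3y3 + 10y4
  subject to:
    y1 + y3 + 3y4 >= 3
    y2 + y3 + y4 >= 6
    y1, y2, y3, y4 >= 0

Solving the primal: x* = (0, 3).
  primal value c^T x* = 18.
Solving the dual: y* = (0, 0, 6, 0).
  dual value b^T y* = 18.
Strong duality: c^T x* = b^T y*. Confirmed.

18


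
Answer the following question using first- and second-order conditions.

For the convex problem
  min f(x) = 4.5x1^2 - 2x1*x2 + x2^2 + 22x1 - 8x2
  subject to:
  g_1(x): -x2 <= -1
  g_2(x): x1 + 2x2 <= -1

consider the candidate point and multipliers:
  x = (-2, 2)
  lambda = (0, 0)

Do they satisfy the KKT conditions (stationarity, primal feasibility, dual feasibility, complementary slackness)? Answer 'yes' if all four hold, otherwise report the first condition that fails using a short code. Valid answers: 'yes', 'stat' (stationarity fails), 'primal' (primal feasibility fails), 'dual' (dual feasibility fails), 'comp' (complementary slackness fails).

Gradient of f: grad f(x) = Q x + c = (0, 0)
Constraint values g_i(x) = a_i^T x - b_i:
  g_1((-2, 2)) = -1
  g_2((-2, 2)) = 3
Stationarity residual: grad f(x) + sum_i lambda_i a_i = (0, 0)
  -> stationarity OK
Primal feasibility (all g_i <= 0): FAILS
Dual feasibility (all lambda_i >= 0): OK
Complementary slackness (lambda_i * g_i(x) = 0 for all i): OK

Verdict: the first failing condition is primal_feasibility -> primal.

primal


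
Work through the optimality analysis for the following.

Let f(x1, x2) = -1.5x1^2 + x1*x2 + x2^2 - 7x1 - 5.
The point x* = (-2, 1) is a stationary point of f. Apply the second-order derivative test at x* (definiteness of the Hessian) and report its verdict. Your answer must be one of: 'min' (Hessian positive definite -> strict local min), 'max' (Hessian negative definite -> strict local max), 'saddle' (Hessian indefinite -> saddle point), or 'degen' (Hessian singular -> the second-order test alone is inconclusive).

Compute the Hessian H = grad^2 f:
  H = [[-3, 1], [1, 2]]
Verify stationarity: grad f(x*) = H x* + g = (0, 0).
Eigenvalues of H: -3.1926, 2.1926.
Eigenvalues have mixed signs, so H is indefinite -> x* is a saddle point.

saddle


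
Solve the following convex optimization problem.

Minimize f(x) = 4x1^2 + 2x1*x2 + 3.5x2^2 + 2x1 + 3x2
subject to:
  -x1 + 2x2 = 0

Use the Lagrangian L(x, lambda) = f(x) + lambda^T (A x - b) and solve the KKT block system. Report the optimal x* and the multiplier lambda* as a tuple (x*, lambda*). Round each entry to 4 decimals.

Form the Lagrangian:
  L(x, lambda) = (1/2) x^T Q x + c^T x + lambda^T (A x - b)
Stationarity (grad_x L = 0): Q x + c + A^T lambda = 0.
Primal feasibility: A x = b.

This gives the KKT block system:
  [ Q   A^T ] [ x     ]   [-c ]
  [ A    0  ] [ lambda ] = [ b ]

Solving the linear system:
  x*      = (-0.2979, -0.1489)
  lambda* = (-0.6809)
  f(x*)   = -0.5213

x* = (-0.2979, -0.1489), lambda* = (-0.6809)


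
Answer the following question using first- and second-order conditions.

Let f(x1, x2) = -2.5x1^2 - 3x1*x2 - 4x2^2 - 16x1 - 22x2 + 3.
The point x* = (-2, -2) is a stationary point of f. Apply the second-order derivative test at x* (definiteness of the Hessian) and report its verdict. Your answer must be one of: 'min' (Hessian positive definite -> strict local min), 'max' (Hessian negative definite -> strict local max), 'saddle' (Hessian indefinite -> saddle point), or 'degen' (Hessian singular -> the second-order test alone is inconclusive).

Compute the Hessian H = grad^2 f:
  H = [[-5, -3], [-3, -8]]
Verify stationarity: grad f(x*) = H x* + g = (0, 0).
Eigenvalues of H: -9.8541, -3.1459.
Both eigenvalues < 0, so H is negative definite -> x* is a strict local max.

max


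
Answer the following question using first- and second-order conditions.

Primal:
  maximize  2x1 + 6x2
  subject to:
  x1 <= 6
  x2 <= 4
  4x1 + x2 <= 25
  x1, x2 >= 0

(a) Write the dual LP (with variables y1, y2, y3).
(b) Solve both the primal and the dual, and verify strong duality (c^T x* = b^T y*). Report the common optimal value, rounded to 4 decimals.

The standard primal-dual pair for 'max c^T x s.t. A x <= b, x >= 0' is:
  Dual:  min b^T y  s.t.  A^T y >= c,  y >= 0.

So the dual LP is:
  minimize  6y1 + 4y2 + 25y3
  subject to:
    y1 + 4y3 >= 2
    y2 + y3 >= 6
    y1, y2, y3 >= 0

Solving the primal: x* = (5.25, 4).
  primal value c^T x* = 34.5.
Solving the dual: y* = (0, 5.5, 0.5).
  dual value b^T y* = 34.5.
Strong duality: c^T x* = b^T y*. Confirmed.

34.5


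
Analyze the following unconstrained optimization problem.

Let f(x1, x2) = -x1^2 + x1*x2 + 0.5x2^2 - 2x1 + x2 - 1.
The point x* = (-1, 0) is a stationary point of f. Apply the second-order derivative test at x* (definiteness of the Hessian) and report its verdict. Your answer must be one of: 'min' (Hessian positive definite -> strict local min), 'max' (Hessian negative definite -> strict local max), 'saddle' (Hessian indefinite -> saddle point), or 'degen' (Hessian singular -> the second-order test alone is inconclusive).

Compute the Hessian H = grad^2 f:
  H = [[-2, 1], [1, 1]]
Verify stationarity: grad f(x*) = H x* + g = (0, 0).
Eigenvalues of H: -2.3028, 1.3028.
Eigenvalues have mixed signs, so H is indefinite -> x* is a saddle point.

saddle


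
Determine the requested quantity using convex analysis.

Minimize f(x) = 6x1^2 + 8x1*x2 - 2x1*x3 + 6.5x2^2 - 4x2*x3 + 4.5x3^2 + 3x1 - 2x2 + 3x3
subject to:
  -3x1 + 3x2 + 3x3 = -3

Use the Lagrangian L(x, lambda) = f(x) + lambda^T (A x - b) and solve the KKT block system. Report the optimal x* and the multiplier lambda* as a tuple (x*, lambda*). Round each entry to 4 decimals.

Form the Lagrangian:
  L(x, lambda) = (1/2) x^T Q x + c^T x + lambda^T (A x - b)
Stationarity (grad_x L = 0): Q x + c + A^T lambda = 0.
Primal feasibility: A x = b.

This gives the KKT block system:
  [ Q   A^T ] [ x     ]   [-c ]
  [ A    0  ] [ lambda ] = [ b ]

Solving the linear system:
  x*      = (0.012, -0.2655, -0.7226)
  lambda* = (0.8217)
  f(x*)   = 0.4321

x* = (0.012, -0.2655, -0.7226), lambda* = (0.8217)


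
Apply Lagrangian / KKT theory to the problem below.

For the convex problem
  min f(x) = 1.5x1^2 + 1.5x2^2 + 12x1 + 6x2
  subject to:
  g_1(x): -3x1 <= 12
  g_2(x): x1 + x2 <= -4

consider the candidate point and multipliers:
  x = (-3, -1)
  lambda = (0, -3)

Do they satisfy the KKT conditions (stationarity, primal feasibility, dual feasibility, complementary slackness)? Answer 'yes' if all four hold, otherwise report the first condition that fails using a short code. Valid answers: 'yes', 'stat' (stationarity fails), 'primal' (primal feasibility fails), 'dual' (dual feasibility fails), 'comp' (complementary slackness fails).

Gradient of f: grad f(x) = Q x + c = (3, 3)
Constraint values g_i(x) = a_i^T x - b_i:
  g_1((-3, -1)) = -3
  g_2((-3, -1)) = 0
Stationarity residual: grad f(x) + sum_i lambda_i a_i = (0, 0)
  -> stationarity OK
Primal feasibility (all g_i <= 0): OK
Dual feasibility (all lambda_i >= 0): FAILS
Complementary slackness (lambda_i * g_i(x) = 0 for all i): OK

Verdict: the first failing condition is dual_feasibility -> dual.

dual


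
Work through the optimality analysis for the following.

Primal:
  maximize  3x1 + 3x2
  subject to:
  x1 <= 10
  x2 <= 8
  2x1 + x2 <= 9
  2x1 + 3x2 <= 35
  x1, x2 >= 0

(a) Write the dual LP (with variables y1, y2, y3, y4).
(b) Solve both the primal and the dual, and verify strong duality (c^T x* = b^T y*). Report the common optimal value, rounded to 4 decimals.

The standard primal-dual pair for 'max c^T x s.t. A x <= b, x >= 0' is:
  Dual:  min b^T y  s.t.  A^T y >= c,  y >= 0.

So the dual LP is:
  minimize  10y1 + 8y2 + 9y3 + 35y4
  subject to:
    y1 + 2y3 + 2y4 >= 3
    y2 + y3 + 3y4 >= 3
    y1, y2, y3, y4 >= 0

Solving the primal: x* = (0.5, 8).
  primal value c^T x* = 25.5.
Solving the dual: y* = (0, 1.5, 1.5, 0).
  dual value b^T y* = 25.5.
Strong duality: c^T x* = b^T y*. Confirmed.

25.5


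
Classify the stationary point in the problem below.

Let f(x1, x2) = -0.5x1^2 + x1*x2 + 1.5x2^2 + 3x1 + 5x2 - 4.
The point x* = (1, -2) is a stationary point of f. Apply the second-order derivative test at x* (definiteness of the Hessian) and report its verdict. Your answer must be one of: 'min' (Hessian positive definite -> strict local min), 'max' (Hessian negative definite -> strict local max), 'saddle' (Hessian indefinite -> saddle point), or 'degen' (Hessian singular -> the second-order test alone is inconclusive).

Compute the Hessian H = grad^2 f:
  H = [[-1, 1], [1, 3]]
Verify stationarity: grad f(x*) = H x* + g = (0, 0).
Eigenvalues of H: -1.2361, 3.2361.
Eigenvalues have mixed signs, so H is indefinite -> x* is a saddle point.

saddle


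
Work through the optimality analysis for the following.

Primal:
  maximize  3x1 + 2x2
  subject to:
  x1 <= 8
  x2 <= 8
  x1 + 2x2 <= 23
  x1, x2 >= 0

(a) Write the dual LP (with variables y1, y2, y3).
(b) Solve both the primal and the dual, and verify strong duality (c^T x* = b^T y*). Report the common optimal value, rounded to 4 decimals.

The standard primal-dual pair for 'max c^T x s.t. A x <= b, x >= 0' is:
  Dual:  min b^T y  s.t.  A^T y >= c,  y >= 0.

So the dual LP is:
  minimize  8y1 + 8y2 + 23y3
  subject to:
    y1 + y3 >= 3
    y2 + 2y3 >= 2
    y1, y2, y3 >= 0

Solving the primal: x* = (8, 7.5).
  primal value c^T x* = 39.
Solving the dual: y* = (2, 0, 1).
  dual value b^T y* = 39.
Strong duality: c^T x* = b^T y*. Confirmed.

39


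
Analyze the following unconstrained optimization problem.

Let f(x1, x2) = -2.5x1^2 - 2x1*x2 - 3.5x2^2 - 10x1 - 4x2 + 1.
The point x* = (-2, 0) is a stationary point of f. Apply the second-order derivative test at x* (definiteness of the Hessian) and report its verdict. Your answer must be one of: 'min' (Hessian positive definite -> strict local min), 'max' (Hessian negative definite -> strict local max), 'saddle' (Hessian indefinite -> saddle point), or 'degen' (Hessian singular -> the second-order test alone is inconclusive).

Compute the Hessian H = grad^2 f:
  H = [[-5, -2], [-2, -7]]
Verify stationarity: grad f(x*) = H x* + g = (0, 0).
Eigenvalues of H: -8.2361, -3.7639.
Both eigenvalues < 0, so H is negative definite -> x* is a strict local max.

max


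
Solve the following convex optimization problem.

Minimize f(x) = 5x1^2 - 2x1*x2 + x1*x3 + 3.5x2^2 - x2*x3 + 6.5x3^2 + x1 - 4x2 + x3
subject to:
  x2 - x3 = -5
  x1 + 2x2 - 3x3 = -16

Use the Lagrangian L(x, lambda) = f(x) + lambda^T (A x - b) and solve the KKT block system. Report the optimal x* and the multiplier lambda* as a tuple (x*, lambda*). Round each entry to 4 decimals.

Form the Lagrangian:
  L(x, lambda) = (1/2) x^T Q x + c^T x + lambda^T (A x - b)
Stationarity (grad_x L = 0): Q x + c + A^T lambda = 0.
Primal feasibility: A x = b.

This gives the KKT block system:
  [ Q   A^T ] [ x     ]   [-c ]
  [ A    0  ] [ lambda ] = [ b ]

Solving the linear system:
  x*      = (-3.0769, -2.0769, 2.9231)
  lambda* = (-30.0769, 22.6923)
  f(x*)   = 110.4231

x* = (-3.0769, -2.0769, 2.9231), lambda* = (-30.0769, 22.6923)


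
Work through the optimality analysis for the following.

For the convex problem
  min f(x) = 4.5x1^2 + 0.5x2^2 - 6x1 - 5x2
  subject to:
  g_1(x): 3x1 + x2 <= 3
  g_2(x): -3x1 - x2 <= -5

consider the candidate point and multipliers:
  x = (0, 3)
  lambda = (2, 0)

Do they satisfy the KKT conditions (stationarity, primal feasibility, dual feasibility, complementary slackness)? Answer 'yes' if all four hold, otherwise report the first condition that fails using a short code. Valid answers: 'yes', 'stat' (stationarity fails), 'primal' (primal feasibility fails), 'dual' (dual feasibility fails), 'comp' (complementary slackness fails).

Gradient of f: grad f(x) = Q x + c = (-6, -2)
Constraint values g_i(x) = a_i^T x - b_i:
  g_1((0, 3)) = 0
  g_2((0, 3)) = 2
Stationarity residual: grad f(x) + sum_i lambda_i a_i = (0, 0)
  -> stationarity OK
Primal feasibility (all g_i <= 0): FAILS
Dual feasibility (all lambda_i >= 0): OK
Complementary slackness (lambda_i * g_i(x) = 0 for all i): OK

Verdict: the first failing condition is primal_feasibility -> primal.

primal


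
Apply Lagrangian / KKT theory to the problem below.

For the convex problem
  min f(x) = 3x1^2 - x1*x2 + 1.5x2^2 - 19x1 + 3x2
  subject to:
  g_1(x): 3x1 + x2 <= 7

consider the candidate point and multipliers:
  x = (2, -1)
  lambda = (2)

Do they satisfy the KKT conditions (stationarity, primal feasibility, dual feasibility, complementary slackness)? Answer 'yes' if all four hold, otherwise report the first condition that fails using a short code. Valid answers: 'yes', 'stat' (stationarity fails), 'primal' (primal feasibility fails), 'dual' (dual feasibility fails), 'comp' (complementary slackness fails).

Gradient of f: grad f(x) = Q x + c = (-6, -2)
Constraint values g_i(x) = a_i^T x - b_i:
  g_1((2, -1)) = -2
Stationarity residual: grad f(x) + sum_i lambda_i a_i = (0, 0)
  -> stationarity OK
Primal feasibility (all g_i <= 0): OK
Dual feasibility (all lambda_i >= 0): OK
Complementary slackness (lambda_i * g_i(x) = 0 for all i): FAILS

Verdict: the first failing condition is complementary_slackness -> comp.

comp


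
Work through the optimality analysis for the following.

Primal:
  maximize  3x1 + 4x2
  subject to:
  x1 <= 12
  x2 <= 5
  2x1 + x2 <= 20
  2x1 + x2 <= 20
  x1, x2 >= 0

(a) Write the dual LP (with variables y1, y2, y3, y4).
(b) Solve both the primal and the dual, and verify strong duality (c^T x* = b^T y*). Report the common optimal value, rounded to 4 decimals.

The standard primal-dual pair for 'max c^T x s.t. A x <= b, x >= 0' is:
  Dual:  min b^T y  s.t.  A^T y >= c,  y >= 0.

So the dual LP is:
  minimize  12y1 + 5y2 + 20y3 + 20y4
  subject to:
    y1 + 2y3 + 2y4 >= 3
    y2 + y3 + y4 >= 4
    y1, y2, y3, y4 >= 0

Solving the primal: x* = (7.5, 5).
  primal value c^T x* = 42.5.
Solving the dual: y* = (0, 2.5, 1.5, 0).
  dual value b^T y* = 42.5.
Strong duality: c^T x* = b^T y*. Confirmed.

42.5


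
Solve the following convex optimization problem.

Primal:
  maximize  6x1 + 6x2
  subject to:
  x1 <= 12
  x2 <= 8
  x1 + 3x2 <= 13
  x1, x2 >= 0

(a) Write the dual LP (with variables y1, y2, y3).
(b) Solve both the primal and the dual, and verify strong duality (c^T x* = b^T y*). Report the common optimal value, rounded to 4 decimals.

The standard primal-dual pair for 'max c^T x s.t. A x <= b, x >= 0' is:
  Dual:  min b^T y  s.t.  A^T y >= c,  y >= 0.

So the dual LP is:
  minimize  12y1 + 8y2 + 13y3
  subject to:
    y1 + y3 >= 6
    y2 + 3y3 >= 6
    y1, y2, y3 >= 0

Solving the primal: x* = (12, 0.3333).
  primal value c^T x* = 74.
Solving the dual: y* = (4, 0, 2).
  dual value b^T y* = 74.
Strong duality: c^T x* = b^T y*. Confirmed.

74


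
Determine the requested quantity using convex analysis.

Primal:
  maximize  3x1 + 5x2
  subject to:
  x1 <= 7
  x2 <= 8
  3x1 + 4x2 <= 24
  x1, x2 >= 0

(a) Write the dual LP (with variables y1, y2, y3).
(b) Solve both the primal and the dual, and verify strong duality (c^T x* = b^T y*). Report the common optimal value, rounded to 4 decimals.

The standard primal-dual pair for 'max c^T x s.t. A x <= b, x >= 0' is:
  Dual:  min b^T y  s.t.  A^T y >= c,  y >= 0.

So the dual LP is:
  minimize  7y1 + 8y2 + 24y3
  subject to:
    y1 + 3y3 >= 3
    y2 + 4y3 >= 5
    y1, y2, y3 >= 0

Solving the primal: x* = (0, 6).
  primal value c^T x* = 30.
Solving the dual: y* = (0, 0, 1.25).
  dual value b^T y* = 30.
Strong duality: c^T x* = b^T y*. Confirmed.

30


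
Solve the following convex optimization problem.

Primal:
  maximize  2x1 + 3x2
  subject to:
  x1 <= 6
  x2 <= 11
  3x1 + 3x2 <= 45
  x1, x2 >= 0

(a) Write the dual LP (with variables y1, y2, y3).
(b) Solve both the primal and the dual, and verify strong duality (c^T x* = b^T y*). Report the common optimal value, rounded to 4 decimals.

The standard primal-dual pair for 'max c^T x s.t. A x <= b, x >= 0' is:
  Dual:  min b^T y  s.t.  A^T y >= c,  y >= 0.

So the dual LP is:
  minimize  6y1 + 11y2 + 45y3
  subject to:
    y1 + 3y3 >= 2
    y2 + 3y3 >= 3
    y1, y2, y3 >= 0

Solving the primal: x* = (4, 11).
  primal value c^T x* = 41.
Solving the dual: y* = (0, 1, 0.6667).
  dual value b^T y* = 41.
Strong duality: c^T x* = b^T y*. Confirmed.

41


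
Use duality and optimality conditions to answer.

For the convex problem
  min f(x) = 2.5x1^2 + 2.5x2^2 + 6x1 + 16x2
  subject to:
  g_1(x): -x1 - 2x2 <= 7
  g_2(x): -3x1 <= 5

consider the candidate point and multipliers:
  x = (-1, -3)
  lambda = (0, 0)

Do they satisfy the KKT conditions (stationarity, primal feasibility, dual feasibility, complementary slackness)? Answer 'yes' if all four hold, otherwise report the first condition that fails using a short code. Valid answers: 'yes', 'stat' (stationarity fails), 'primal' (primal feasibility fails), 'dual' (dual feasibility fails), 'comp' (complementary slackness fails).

Gradient of f: grad f(x) = Q x + c = (1, 1)
Constraint values g_i(x) = a_i^T x - b_i:
  g_1((-1, -3)) = 0
  g_2((-1, -3)) = -2
Stationarity residual: grad f(x) + sum_i lambda_i a_i = (1, 1)
  -> stationarity FAILS
Primal feasibility (all g_i <= 0): OK
Dual feasibility (all lambda_i >= 0): OK
Complementary slackness (lambda_i * g_i(x) = 0 for all i): OK

Verdict: the first failing condition is stationarity -> stat.

stat


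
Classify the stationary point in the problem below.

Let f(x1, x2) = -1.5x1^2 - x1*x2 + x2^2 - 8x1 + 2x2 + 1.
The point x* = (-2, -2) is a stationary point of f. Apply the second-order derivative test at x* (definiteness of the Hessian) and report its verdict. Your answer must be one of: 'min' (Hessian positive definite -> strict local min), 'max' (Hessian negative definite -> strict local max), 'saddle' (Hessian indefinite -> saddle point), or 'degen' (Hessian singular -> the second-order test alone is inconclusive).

Compute the Hessian H = grad^2 f:
  H = [[-3, -1], [-1, 2]]
Verify stationarity: grad f(x*) = H x* + g = (0, 0).
Eigenvalues of H: -3.1926, 2.1926.
Eigenvalues have mixed signs, so H is indefinite -> x* is a saddle point.

saddle


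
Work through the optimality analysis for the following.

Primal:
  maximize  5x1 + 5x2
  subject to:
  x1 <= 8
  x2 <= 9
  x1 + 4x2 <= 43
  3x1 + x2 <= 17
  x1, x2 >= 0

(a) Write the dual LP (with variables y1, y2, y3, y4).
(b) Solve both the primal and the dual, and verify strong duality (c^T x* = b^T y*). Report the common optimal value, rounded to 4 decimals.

The standard primal-dual pair for 'max c^T x s.t. A x <= b, x >= 0' is:
  Dual:  min b^T y  s.t.  A^T y >= c,  y >= 0.

So the dual LP is:
  minimize  8y1 + 9y2 + 43y3 + 17y4
  subject to:
    y1 + y3 + 3y4 >= 5
    y2 + 4y3 + y4 >= 5
    y1, y2, y3, y4 >= 0

Solving the primal: x* = (2.6667, 9).
  primal value c^T x* = 58.3333.
Solving the dual: y* = (0, 3.3333, 0, 1.6667).
  dual value b^T y* = 58.3333.
Strong duality: c^T x* = b^T y*. Confirmed.

58.3333


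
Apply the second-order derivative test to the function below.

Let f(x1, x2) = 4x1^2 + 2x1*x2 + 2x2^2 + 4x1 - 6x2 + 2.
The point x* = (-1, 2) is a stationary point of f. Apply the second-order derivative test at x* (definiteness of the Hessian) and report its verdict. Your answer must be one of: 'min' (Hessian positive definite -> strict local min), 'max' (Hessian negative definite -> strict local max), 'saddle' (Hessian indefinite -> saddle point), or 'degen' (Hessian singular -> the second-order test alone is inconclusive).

Compute the Hessian H = grad^2 f:
  H = [[8, 2], [2, 4]]
Verify stationarity: grad f(x*) = H x* + g = (0, 0).
Eigenvalues of H: 3.1716, 8.8284.
Both eigenvalues > 0, so H is positive definite -> x* is a strict local min.

min


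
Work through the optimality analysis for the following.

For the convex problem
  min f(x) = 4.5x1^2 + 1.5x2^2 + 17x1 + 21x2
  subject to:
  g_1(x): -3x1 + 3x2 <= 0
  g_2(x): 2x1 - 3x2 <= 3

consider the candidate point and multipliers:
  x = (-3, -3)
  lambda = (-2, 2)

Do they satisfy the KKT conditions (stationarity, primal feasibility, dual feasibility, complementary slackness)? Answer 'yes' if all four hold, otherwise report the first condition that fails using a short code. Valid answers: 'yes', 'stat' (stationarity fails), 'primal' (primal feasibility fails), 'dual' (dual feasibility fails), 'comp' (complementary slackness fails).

Gradient of f: grad f(x) = Q x + c = (-10, 12)
Constraint values g_i(x) = a_i^T x - b_i:
  g_1((-3, -3)) = 0
  g_2((-3, -3)) = 0
Stationarity residual: grad f(x) + sum_i lambda_i a_i = (0, 0)
  -> stationarity OK
Primal feasibility (all g_i <= 0): OK
Dual feasibility (all lambda_i >= 0): FAILS
Complementary slackness (lambda_i * g_i(x) = 0 for all i): OK

Verdict: the first failing condition is dual_feasibility -> dual.

dual


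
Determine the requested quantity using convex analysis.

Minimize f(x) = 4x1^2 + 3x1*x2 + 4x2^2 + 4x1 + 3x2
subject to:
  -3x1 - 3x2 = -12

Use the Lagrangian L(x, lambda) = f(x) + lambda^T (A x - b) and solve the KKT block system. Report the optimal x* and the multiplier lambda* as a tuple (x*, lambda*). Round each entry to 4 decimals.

Form the Lagrangian:
  L(x, lambda) = (1/2) x^T Q x + c^T x + lambda^T (A x - b)
Stationarity (grad_x L = 0): Q x + c + A^T lambda = 0.
Primal feasibility: A x = b.

This gives the KKT block system:
  [ Q   A^T ] [ x     ]   [-c ]
  [ A    0  ] [ lambda ] = [ b ]

Solving the linear system:
  x*      = (1.9, 2.1)
  lambda* = (8.5)
  f(x*)   = 57.95

x* = (1.9, 2.1), lambda* = (8.5)


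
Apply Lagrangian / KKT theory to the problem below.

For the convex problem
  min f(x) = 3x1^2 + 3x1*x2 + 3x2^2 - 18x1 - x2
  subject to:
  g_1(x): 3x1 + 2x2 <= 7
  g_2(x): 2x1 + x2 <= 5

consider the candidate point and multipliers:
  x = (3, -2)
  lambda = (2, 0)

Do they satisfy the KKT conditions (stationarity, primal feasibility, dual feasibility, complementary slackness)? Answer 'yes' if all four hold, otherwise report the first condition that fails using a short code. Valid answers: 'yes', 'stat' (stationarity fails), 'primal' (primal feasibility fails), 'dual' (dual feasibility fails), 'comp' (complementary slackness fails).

Gradient of f: grad f(x) = Q x + c = (-6, -4)
Constraint values g_i(x) = a_i^T x - b_i:
  g_1((3, -2)) = -2
  g_2((3, -2)) = -1
Stationarity residual: grad f(x) + sum_i lambda_i a_i = (0, 0)
  -> stationarity OK
Primal feasibility (all g_i <= 0): OK
Dual feasibility (all lambda_i >= 0): OK
Complementary slackness (lambda_i * g_i(x) = 0 for all i): FAILS

Verdict: the first failing condition is complementary_slackness -> comp.

comp


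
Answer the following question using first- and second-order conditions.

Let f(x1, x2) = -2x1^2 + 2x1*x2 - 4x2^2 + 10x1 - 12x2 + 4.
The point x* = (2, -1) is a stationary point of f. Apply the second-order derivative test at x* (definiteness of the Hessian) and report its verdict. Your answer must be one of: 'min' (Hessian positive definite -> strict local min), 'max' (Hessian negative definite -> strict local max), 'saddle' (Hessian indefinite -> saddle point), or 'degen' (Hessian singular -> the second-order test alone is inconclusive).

Compute the Hessian H = grad^2 f:
  H = [[-4, 2], [2, -8]]
Verify stationarity: grad f(x*) = H x* + g = (0, 0).
Eigenvalues of H: -8.8284, -3.1716.
Both eigenvalues < 0, so H is negative definite -> x* is a strict local max.

max


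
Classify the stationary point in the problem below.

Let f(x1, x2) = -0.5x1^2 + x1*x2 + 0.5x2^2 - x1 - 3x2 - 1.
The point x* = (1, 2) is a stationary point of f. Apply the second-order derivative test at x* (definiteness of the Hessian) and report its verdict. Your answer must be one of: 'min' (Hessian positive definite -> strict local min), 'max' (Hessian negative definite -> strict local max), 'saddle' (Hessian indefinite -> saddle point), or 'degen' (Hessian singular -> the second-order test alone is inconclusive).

Compute the Hessian H = grad^2 f:
  H = [[-1, 1], [1, 1]]
Verify stationarity: grad f(x*) = H x* + g = (0, 0).
Eigenvalues of H: -1.4142, 1.4142.
Eigenvalues have mixed signs, so H is indefinite -> x* is a saddle point.

saddle


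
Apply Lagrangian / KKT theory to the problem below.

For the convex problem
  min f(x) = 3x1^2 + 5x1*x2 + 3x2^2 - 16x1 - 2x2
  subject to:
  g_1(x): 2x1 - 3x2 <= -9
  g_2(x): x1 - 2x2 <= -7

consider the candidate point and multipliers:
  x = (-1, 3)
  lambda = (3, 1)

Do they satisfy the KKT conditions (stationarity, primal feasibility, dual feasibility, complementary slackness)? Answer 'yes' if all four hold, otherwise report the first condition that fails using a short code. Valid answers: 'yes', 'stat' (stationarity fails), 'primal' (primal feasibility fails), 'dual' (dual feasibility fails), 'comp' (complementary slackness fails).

Gradient of f: grad f(x) = Q x + c = (-7, 11)
Constraint values g_i(x) = a_i^T x - b_i:
  g_1((-1, 3)) = -2
  g_2((-1, 3)) = 0
Stationarity residual: grad f(x) + sum_i lambda_i a_i = (0, 0)
  -> stationarity OK
Primal feasibility (all g_i <= 0): OK
Dual feasibility (all lambda_i >= 0): OK
Complementary slackness (lambda_i * g_i(x) = 0 for all i): FAILS

Verdict: the first failing condition is complementary_slackness -> comp.

comp
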